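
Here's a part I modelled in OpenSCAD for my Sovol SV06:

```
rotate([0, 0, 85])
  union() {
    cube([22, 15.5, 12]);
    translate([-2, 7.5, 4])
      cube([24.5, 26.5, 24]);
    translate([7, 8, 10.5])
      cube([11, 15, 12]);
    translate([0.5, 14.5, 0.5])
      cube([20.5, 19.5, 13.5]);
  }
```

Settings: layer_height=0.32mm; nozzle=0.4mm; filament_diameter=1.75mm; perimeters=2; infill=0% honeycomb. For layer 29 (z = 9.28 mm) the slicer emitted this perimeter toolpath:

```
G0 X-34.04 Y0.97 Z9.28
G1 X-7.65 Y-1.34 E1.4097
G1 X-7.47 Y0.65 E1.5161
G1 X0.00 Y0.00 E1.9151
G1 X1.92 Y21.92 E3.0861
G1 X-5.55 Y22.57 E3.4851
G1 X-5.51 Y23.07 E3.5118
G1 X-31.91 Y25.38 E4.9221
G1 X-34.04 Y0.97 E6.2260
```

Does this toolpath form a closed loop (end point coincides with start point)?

Start point (G0): (-34.04, 0.97). End point (last G1): the path returns to the start — closed.

yes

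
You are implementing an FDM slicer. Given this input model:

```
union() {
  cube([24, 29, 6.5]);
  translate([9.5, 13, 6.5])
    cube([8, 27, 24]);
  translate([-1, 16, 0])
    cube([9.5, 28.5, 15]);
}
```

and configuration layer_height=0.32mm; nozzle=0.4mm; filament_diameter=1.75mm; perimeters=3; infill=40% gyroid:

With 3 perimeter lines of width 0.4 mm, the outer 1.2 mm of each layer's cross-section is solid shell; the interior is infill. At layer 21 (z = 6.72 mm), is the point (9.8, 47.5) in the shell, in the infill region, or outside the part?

outside

At z = 6.72 mm: the cube does not reach this height (z outside [0, 6.5]); the cube at (9.5, 13) is present — its section is the full 8×27 rectangle; the cube at (-1, 16) (footprint 9.5×28.5) is included at this height; Combining (union): the 2 present regions are separate (no shared area or edge), so areas and boundary lengths simply add and each stays a separate island — 2 connected regions. Overall, the cross-section has 2 separate islands. The nearest boundary edge runs (8.50, 44.50)→(8.50, 16.00); distance from the point to it = 3.27 mm. The point is not inside any of the regions above, so it lies outside the cross-section (3.27 mm from the nearest boundary).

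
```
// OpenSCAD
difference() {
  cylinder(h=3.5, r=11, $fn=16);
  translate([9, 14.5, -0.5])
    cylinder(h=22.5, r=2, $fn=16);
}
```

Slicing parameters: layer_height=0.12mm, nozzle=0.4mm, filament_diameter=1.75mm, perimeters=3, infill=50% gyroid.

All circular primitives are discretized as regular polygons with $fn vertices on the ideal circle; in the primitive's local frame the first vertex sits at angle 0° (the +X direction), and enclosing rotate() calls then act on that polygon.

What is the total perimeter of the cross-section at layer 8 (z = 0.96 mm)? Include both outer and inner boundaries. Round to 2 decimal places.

At z = 0.96 mm: the r=11 cylinder contributes a regular 16-gon of circumradius 11 (perimeter = 2·16·11.000·sin(180°/16) = 68.67 mm); the r=2 cylinder at (9, 14.5) contributes a regular 16-gon of circumradius 2 (perimeter = 2·16·2.000·sin(180°/16) = 12.49 mm); Taking the first minus the rest: starting from the r=11 cylinder, the r=2 cylinder at (9, 14.5) misses the remaining region (no effect) — boundary = 68.67 mm. Overall, the cross-section is a single solid region. Total boundary length (outer) = 68.67 mm.

68.67 mm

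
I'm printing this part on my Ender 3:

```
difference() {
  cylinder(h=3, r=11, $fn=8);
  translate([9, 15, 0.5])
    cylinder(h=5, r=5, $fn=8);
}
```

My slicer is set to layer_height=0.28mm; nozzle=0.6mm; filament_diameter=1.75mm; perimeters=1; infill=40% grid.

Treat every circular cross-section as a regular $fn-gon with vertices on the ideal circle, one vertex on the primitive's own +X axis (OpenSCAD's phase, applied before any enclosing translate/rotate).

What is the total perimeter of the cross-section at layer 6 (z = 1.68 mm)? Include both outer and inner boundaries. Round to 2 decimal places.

67.35 mm

At z = 1.68 mm: the cylinder: section is a regular 8-gon, circumradius r=11 (perimeter = 2·8·11.000·sin(180°/8) = 67.35 mm); the cylinder at (9, 15): section is a regular 8-gon, circumradius r=5 (perimeter = 2·8·5.000·sin(180°/8) = 30.61 mm); Subtracting the remaining from the first: starting from the r=11 cylinder, the r=5 cylinder at (9, 15) misses the remaining region (no effect) — boundary = 67.35 mm. Overall, the cross-section is a single solid region. Total boundary length (outer) = 67.35 mm.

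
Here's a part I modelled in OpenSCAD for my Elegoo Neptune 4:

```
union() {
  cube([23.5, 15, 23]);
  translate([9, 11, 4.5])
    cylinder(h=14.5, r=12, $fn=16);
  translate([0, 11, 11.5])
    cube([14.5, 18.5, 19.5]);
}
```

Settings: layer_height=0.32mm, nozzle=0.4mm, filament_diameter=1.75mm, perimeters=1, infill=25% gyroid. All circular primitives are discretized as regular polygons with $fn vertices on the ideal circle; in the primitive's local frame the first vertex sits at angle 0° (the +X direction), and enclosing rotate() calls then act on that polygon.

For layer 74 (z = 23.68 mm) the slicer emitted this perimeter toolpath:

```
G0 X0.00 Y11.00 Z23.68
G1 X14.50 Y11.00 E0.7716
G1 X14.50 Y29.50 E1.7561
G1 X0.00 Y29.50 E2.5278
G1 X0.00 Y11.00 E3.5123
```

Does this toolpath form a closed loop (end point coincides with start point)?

Start point (G0): (0.00, 11.00). End point (last G1): the path returns to the start — closed.

yes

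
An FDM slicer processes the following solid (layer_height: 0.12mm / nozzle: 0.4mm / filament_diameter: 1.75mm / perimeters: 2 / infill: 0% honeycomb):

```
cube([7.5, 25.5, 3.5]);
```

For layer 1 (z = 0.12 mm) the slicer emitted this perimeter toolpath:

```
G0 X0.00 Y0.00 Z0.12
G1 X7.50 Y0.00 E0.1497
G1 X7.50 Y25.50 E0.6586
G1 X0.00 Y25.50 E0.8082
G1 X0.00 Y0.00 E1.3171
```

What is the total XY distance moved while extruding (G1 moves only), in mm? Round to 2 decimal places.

Sum the Euclidean lengths of each G1 segment: total = 66.00 mm.

66.00 mm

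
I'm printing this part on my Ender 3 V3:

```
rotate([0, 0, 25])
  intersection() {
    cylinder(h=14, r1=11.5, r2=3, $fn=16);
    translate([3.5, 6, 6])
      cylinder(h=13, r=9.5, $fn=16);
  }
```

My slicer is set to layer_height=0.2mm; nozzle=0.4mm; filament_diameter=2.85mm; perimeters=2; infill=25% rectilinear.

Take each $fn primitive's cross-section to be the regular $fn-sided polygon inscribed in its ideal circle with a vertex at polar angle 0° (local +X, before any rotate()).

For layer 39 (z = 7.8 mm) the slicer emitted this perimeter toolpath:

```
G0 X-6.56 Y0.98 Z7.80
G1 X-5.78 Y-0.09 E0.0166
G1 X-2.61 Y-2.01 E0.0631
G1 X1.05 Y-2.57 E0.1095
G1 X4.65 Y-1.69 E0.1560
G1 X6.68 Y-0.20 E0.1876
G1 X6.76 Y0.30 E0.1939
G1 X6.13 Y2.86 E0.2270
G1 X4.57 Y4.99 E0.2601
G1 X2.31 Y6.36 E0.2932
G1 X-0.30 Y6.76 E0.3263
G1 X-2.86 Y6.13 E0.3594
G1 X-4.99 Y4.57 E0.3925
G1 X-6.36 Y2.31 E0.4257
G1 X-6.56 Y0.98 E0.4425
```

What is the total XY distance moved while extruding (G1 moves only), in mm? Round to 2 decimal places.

Sum the Euclidean lengths of each G1 segment: total = 35.29 mm.

35.29 mm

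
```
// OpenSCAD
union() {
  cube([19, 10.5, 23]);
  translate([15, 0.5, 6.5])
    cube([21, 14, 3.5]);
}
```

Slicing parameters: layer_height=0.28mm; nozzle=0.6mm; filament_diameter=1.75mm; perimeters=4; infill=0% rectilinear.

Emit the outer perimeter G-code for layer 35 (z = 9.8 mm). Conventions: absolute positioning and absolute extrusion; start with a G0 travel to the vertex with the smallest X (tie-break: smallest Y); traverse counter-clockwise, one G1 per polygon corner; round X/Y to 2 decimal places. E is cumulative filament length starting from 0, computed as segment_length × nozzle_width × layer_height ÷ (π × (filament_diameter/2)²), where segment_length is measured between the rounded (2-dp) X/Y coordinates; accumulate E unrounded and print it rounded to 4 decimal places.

G0 X0.00 Y0.00 Z9.80
G1 X19.00 Y0.00 E1.3271
G1 X19.00 Y0.50 E1.3620
G1 X36.00 Y0.50 E2.5494
G1 X36.00 Y14.50 E3.5272
G1 X15.00 Y14.50 E4.9940
G1 X15.00 Y10.50 E5.2734
G1 X0.00 Y10.50 E6.3211
G1 X0.00 Y0.00 E7.0545

At z = 9.8 mm: the cube (footprint 19×10.5) is included at this height; the cube at (15, 0.5) is present — its section is the full 21×14 rectangle; Taking the union: the regions partially overlap (shared area 40.00 mm²), so overlapping operands fuse into one piece — 1 connected region. The outline is a single polygon with 8 vertices. Extrusion per mm of travel: 0.6 × 0.28 / (π × 0.875²) = 0.069846. Accumulating E over each segment gives final E = 7.0545.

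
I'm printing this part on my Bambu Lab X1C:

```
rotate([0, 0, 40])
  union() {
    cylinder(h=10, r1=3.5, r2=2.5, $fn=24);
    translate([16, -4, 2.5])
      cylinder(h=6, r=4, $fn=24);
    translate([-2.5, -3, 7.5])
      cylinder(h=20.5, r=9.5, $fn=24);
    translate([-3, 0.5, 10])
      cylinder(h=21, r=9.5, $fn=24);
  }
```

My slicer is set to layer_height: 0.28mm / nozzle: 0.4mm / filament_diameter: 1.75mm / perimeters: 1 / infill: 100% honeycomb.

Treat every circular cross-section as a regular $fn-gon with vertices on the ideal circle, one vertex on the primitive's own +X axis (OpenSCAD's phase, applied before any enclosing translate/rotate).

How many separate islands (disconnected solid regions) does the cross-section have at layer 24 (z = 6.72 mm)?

2

At z = 6.72 mm: the cone (r1=3.5→r2=2.5) has section circumradius 2.828 here — a regular 24-gon; the r=4 cylinder at (16, -4) gives a regular 24-gon of circumradius 4 (constant along its height); the cylinder at (-2.5, -3) is not intersected at this z (z outside [7.5, 28]); the cylinder at (-3, 0.5) is not intersected at this z (z outside [10, 31]); Merging all regions: the 2 present regions are separate (no shared area or edge), so areas and boundary lengths simply add and each stays a separate island — 2 connected regions; (whole slice rotated 40° about Z — lengths, areas and connectivity unchanged). Overall, the cross-section has 2 separate islands. Island count = 2.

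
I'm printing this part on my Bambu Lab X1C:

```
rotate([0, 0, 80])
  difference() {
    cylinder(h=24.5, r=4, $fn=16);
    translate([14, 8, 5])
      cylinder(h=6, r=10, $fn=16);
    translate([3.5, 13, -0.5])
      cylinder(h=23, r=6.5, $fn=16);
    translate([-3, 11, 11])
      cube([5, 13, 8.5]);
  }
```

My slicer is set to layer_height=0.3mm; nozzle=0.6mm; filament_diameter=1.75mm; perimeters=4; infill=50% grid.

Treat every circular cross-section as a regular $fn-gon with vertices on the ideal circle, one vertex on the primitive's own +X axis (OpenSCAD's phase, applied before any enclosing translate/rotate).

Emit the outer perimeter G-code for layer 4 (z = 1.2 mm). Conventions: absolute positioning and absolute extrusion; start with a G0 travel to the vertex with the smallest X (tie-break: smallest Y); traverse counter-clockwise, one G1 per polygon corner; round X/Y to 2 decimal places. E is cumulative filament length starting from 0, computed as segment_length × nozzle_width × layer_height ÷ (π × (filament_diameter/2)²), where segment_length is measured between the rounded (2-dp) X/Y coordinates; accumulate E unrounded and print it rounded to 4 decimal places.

G0 X-3.94 Y0.69 Z1.20
G1 X-3.91 Y-0.87 E0.1168
G1 X-3.28 Y-2.29 E0.2330
G1 X-2.15 Y-3.37 E0.3500
G1 X-0.69 Y-3.94 E0.4673
G1 X0.87 Y-3.91 E0.5841
G1 X2.29 Y-3.28 E0.7003
G1 X3.37 Y-2.15 E0.8173
G1 X3.94 Y-0.69 E0.9346
G1 X3.91 Y0.87 E1.0513
G1 X3.28 Y2.29 E1.1676
G1 X2.15 Y3.37 E1.2846
G1 X0.69 Y3.94 E1.4019
G1 X-0.87 Y3.91 E1.5186
G1 X-2.29 Y3.28 E1.6349
G1 X-3.37 Y2.15 E1.7519
G1 X-3.94 Y0.69 E1.8691

At z = 1.2 mm: the r=4 cylinder contributes a regular 16-gon of circumradius 4; the cylinder at (14, 8) is absent (z outside [5, 11]); the r=6.5 cylinder at (3.5, 13) contributes a regular 16-gon of circumradius 6.5; the cube at (-3, 11) does not reach this height (z outside [11, 19.5]); Taking the first minus the rest: starting from the r=4 cylinder, the r=6.5 cylinder at (3.5, 13) misses the remaining region (no effect) — 1 connected region; (rotated 80° about Z; rotation is an isometry so areas/perimeters/island counts are preserved). The outline is a single polygon with 16 vertices. Extrusion per mm of travel: 0.6 × 0.3 / (π × 0.875²) = 0.074835. Accumulating E over each segment gives final E = 1.8691.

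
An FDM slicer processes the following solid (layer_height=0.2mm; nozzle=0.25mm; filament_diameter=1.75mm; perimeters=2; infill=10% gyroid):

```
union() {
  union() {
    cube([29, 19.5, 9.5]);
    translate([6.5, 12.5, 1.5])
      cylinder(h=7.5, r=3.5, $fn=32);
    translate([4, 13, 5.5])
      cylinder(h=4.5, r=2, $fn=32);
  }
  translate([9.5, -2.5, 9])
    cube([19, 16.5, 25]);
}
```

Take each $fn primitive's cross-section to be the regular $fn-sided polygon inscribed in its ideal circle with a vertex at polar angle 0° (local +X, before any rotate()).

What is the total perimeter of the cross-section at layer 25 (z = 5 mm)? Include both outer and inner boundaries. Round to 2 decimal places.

At z = 5 mm: the cube is present — its section is the full 29×19.5 rectangle (perimeter 97.00 mm); the r=3.5 cylinder at (6.5, 12.5) contributes a regular 32-gon of circumradius 3.5 (perimeter = 2·32·3.500·sin(180°/32) = 21.96 mm); the cylinder at (4, 13) does not reach this height (z outside [5.5, 10]); Combining (union): the r=3.5 cylinder at (6.5, 12.5) lies entirely inside the 29×19.5 cube, so the union is just the 29×19.5 cube — boundary = 97.00 mm; the cube at (9.5, -2.5) is absent (z outside [9, 34]); Taking the union: only that combined region is present, so the union is just that shape — boundary = 97.00 mm. Overall, the cross-section is a single solid region. Total boundary length (outer) = 97.00 mm.

97.00 mm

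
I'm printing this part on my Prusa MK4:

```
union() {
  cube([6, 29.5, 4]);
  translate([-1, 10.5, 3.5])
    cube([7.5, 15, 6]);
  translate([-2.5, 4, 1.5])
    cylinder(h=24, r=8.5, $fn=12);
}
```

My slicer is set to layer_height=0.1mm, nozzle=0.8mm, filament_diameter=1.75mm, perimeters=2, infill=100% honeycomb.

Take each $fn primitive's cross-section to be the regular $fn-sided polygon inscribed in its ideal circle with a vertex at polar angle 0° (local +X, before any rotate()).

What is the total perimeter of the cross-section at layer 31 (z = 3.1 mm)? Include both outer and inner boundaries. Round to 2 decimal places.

At z = 3.1 mm: the cube (footprint 6×29.5) is included at this height (perimeter 71.00 mm); the cube at (-1, 10.5) is absent (z outside [3.5, 9.5]); the r=8.5 cylinder at (-2.5, 4) contributes a regular 12-gon of circumradius 8.5 (perimeter = 2·12·8.500·sin(180°/12) = 52.80 mm); Combining (union): the regions partially overlap (shared area 55.63 mm²), so the edge portions inside another operand are dropped and the merged outline is re-measured after clipping — boundary = 92.29 mm. Overall, the cross-section is a single solid region. Total boundary length (outer) = 92.29 mm.

92.29 mm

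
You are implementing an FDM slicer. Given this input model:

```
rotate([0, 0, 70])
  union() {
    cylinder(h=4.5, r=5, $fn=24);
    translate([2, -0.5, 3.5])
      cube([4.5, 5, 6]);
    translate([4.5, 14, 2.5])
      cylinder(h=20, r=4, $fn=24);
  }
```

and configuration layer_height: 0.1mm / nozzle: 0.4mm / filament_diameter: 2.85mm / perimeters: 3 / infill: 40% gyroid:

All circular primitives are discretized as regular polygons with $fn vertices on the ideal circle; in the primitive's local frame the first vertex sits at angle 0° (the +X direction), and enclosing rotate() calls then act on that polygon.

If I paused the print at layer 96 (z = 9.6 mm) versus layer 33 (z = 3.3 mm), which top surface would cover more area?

Layer 96 (z = 9.6): the cylinder does not reach this height (z outside [0, 4.5]); the cube at (2, -0.5) does not reach this height (z outside [3.5, 9.5]); the r=4 cylinder at (4.5, 14) gives a regular 24-gon of circumradius 4 (constant along its height) (area = (24/2)·4.000²·sin(360°/24) = 49.69 mm²); Taking the union: only the r=4 cylinder at (4.5, 14) is present, so the union is just that shape — area = 49.69 mm²; (whole slice rotated 70° about Z — lengths, areas and connectivity unchanged). So its area = 49.69 mm². Layer 33 (z = 3.3): the r=5 cylinder contributes a regular 24-gon of circumradius 5 (area = (24/2)·5.000²·sin(360°/24) = 77.65 mm²); the cube at (2, -0.5) does not reach this height (z outside [3.5, 9.5]); the cylinder at (4.5, 14): section is a regular 24-gon, circumradius r=4 (area = (24/2)·4.000²·sin(360°/24) = 49.69 mm²); Combining (union): the 2 present regions are separate (no shared area or edge), so areas and boundary lengths simply add and each stays a separate island — area = 127.34 mm²; (whole slice rotated 70° about Z — lengths, areas and connectivity unchanged). So its area = 127.34 mm². Layer 33 is larger (127.34 vs 49.69 mm²).

layer 33 (z = 3.3 mm)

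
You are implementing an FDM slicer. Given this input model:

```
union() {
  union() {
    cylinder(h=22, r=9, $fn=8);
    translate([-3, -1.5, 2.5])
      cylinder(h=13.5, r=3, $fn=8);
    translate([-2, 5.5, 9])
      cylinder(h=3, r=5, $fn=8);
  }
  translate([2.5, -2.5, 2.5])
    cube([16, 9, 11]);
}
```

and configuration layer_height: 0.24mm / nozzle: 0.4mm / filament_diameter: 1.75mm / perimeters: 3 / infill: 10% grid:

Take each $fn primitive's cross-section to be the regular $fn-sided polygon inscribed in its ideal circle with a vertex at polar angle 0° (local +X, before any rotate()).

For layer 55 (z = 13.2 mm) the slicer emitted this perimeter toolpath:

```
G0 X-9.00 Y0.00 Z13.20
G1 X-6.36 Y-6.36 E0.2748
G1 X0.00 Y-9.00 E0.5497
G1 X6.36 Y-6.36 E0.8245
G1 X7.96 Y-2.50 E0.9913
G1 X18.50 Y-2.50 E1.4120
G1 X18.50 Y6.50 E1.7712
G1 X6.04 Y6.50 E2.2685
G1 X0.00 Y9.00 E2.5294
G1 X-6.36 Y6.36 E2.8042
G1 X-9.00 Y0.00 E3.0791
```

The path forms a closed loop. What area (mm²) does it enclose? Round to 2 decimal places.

Apply the shoelace formula to the sequence of (X, Y) vertices; enclosed area = 324.56 mm².

324.56 mm²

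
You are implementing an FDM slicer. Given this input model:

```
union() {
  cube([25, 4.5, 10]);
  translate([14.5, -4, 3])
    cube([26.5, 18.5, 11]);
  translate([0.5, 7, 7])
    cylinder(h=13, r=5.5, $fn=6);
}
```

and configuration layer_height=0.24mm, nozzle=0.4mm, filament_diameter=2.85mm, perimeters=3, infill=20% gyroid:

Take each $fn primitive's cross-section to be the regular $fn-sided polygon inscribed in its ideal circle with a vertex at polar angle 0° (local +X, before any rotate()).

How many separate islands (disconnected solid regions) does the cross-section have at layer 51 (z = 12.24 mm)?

2

At z = 12.24 mm: the cube does not reach this height (z outside [0, 10]); the cube at (14.5, -4) (footprint 26.5×18.5) is included at this height; the r=5.5 cylinder at (0.5, 7) gives a regular 6-gon of circumradius 5.5 (constant along its height); Taking the union: the 2 present regions are separate (no shared area or edge), so areas and boundary lengths simply add and each stays a separate island — 2 connected regions. Overall, the cross-section has 2 separate islands. Island count = 2.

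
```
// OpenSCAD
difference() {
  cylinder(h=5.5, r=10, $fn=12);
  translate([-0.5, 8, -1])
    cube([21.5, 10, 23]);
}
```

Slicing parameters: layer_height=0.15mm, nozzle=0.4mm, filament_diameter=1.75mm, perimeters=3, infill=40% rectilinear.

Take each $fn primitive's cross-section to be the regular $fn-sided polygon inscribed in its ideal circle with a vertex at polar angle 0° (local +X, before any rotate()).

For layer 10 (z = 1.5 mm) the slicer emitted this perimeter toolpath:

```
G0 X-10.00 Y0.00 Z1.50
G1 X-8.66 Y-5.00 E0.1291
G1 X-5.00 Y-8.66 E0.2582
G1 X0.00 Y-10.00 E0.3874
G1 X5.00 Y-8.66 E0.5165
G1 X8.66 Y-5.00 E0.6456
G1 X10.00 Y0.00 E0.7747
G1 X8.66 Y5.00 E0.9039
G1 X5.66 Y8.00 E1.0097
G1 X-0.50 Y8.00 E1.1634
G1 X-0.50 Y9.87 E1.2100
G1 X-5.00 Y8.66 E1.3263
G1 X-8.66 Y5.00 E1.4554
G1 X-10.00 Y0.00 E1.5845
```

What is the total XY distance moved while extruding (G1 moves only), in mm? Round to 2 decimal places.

Sum the Euclidean lengths of each G1 segment: total = 63.52 mm.

63.52 mm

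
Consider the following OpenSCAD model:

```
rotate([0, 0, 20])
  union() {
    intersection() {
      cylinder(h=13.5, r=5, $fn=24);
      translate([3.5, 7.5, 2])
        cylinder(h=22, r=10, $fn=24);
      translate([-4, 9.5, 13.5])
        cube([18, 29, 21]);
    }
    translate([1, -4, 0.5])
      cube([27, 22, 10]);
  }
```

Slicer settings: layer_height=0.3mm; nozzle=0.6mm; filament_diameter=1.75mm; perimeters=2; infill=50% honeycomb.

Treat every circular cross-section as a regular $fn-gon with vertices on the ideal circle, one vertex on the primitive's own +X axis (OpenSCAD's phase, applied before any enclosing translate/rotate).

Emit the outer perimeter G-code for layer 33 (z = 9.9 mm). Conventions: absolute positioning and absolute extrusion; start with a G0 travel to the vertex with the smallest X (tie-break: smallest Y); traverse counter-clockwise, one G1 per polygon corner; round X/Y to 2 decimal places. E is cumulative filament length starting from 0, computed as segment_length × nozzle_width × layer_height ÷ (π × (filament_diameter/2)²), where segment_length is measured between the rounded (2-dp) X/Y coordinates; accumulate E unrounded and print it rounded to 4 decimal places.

At z = 9.9 mm: the r=5 cylinder contributes a regular 24-gon of circumradius 5; the cylinder at (3.5, 7.5): section is a regular 24-gon, circumradius r=10; the cube at (-4, 9.5) is not intersected at this z (z outside [13.5, 34.5]); Keeping only the common overlap: at least one operand is absent at this height, so nothing remains; the 27×22 cube at (1, -4) contributes its full rectangle; Merging all regions: only the 27×22 cube at (1, -4) is present, so the union is just that shape — 1 connected region; (rotated 20° about Z; rotation is an isometry so areas/perimeters/island counts are preserved). The outline is a single polygon with 4 vertices. Extrusion per mm of travel: 0.6 × 0.3 / (π × 0.875²) = 0.074835. Accumulating E over each segment gives final E = 7.3346.

G0 X-5.22 Y17.26 Z9.90
G1 X2.31 Y-3.42 E1.6470
G1 X27.68 Y5.82 E3.6676
G1 X20.16 Y26.49 E5.3136
G1 X-5.22 Y17.26 E7.3346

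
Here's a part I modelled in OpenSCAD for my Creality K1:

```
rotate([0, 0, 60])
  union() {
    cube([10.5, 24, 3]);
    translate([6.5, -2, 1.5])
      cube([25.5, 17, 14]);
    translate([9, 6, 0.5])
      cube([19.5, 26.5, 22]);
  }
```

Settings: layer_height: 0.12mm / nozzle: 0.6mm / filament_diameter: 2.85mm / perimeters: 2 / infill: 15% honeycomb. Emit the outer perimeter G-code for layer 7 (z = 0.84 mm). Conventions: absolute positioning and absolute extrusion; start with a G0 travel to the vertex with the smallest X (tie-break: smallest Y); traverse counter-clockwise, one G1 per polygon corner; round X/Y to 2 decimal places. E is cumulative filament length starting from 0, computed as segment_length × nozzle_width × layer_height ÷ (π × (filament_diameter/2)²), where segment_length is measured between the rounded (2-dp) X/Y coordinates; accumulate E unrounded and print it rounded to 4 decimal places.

G0 X-23.65 Y24.04 Z0.84
G1 X-16.28 Y19.79 E0.0960
G1 X-20.78 Y12.00 E0.1976
G1 X0.00 Y0.00 E0.4684
G1 X5.25 Y9.09 E0.5869
G1 X0.05 Y12.09 E0.6546
G1 X9.05 Y27.68 E0.8578
G1 X-13.90 Y40.93 E1.1569
G1 X-23.65 Y24.04 E1.3770

At z = 0.84 mm: the 10.5×24 cube contributes its full rectangle; the cube at (6.5, -2) is not intersected at this z (z outside [1.5, 15.5]); the 19.5×26.5 cube at (9, 6) contributes its full rectangle; Taking the union: the regions partially overlap (shared area 27.00 mm²), so overlapping operands fuse into one piece — 1 connected region; (rotated 60° about Z; rotation is an isometry so areas/perimeters/island counts are preserved). The outline is a single polygon with 8 vertices. Extrusion per mm of travel: 0.6 × 0.12 / (π × 1.425²) = 0.011286. Accumulating E over each segment gives final E = 1.3770.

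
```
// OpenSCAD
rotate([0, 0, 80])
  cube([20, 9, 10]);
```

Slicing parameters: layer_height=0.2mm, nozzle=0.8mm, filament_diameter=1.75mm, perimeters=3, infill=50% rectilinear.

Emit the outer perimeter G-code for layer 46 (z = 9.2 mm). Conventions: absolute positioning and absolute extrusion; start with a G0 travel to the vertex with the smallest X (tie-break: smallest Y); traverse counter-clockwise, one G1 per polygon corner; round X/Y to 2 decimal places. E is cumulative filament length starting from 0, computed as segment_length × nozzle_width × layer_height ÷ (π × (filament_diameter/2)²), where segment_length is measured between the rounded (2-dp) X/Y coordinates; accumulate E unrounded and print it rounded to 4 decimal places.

G0 X-8.86 Y1.56 Z9.20
G1 X0.00 Y0.00 E0.5984
G1 X3.47 Y19.70 E1.9291
G1 X-5.39 Y21.26 E2.5275
G1 X-8.86 Y1.56 E3.8581

At z = 9.2 mm: the 20×9 cube contributes its full rectangle; (whole slice rotated 80° about Z — lengths, areas and connectivity unchanged). The outline is a single polygon with 4 vertices. Extrusion per mm of travel: 0.8 × 0.2 / (π × 0.875²) = 0.066520. Accumulating E over each segment gives final E = 3.8581.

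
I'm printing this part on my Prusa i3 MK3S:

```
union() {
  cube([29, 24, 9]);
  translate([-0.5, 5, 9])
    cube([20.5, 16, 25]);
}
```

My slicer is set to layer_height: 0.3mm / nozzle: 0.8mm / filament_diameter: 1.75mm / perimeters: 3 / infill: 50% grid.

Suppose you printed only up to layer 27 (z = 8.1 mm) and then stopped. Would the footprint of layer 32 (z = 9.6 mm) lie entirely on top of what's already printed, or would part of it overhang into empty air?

Compare the two slices. At z = 8.1: the cube is present — its section is the full 29×24 rectangle (area 696.00 mm²); the cube at (-0.5, 5) is absent (z outside [9, 34]); Merging all regions: only the 29×24 cube is present, so the union is just that shape — area = 696.00 mm². At z = 9.6: the cube is not intersected at this z (z outside [0, 9]); the cube at (-0.5, 5) is present — its section is the full 20.5×16 rectangle (area 328.00 mm²); Taking the union: only the 20.5×16 cube at (-0.5, 5) is present, so the union is just that shape — area = 328.00 mm². Checking containment: at z = 9.6 the cross-section extends beyond the z = 8.1 cross-section by about 8.00 mm².

part overhangs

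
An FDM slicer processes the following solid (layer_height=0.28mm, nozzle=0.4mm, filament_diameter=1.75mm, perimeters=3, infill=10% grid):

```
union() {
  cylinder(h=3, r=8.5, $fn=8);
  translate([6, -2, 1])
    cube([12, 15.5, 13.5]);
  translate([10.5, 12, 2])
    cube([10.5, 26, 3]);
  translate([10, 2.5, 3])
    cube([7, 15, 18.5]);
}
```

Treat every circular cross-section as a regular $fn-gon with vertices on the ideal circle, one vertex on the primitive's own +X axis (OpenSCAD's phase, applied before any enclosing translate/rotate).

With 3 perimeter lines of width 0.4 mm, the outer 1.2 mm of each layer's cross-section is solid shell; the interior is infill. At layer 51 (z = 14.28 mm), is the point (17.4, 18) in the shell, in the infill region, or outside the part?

At z = 14.28 mm: the cylinder does not reach this height (z outside [0, 3]); the 12×15.5 cube at (6, -2) contributes its full rectangle; the cube at (10.5, 12) is absent (z outside [2, 5]); the cube at (10, 2.5) is present — its section is the full 7×15 rectangle; Merging all regions: the regions partially overlap (shared area 77.00 mm²), so overlapping operands fuse into one piece — 1 connected region. Overall, the cross-section is a single solid region. The nearest boundary edge runs (10.00, 17.50)→(17.00, 17.50); distance from the point to it = 0.64 mm. The point is not inside any of the regions above, so it lies outside the cross-section (0.64 mm from the nearest boundary).

outside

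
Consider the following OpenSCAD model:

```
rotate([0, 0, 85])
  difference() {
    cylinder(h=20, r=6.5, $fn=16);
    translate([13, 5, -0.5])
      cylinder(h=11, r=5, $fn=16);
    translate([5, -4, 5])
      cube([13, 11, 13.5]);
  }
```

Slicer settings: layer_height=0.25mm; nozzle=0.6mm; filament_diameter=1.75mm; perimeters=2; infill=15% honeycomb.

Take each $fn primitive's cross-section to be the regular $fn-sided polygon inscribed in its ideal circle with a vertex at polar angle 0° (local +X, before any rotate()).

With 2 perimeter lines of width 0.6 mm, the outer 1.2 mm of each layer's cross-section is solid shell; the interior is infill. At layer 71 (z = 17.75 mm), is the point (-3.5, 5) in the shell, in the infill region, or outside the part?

shell

At z = 17.75 mm: the r=6.5 cylinder gives a regular 16-gon of circumradius 6.5 (constant along its height); the cylinder at (13, 5) is absent (z outside [-0.5, 10.5]); the 13×11 cube at (5, -4) contributes its full rectangle; After the difference (first − rest): starting from the r=6.5 cylinder, the 13×11 cube at (5, -4) partially overlaps it — only the 7.74 mm² overlap (of its 143.00 mm²) is removed, clipping the outline — 1 connected region; (whole slice rotated 85° about Z — lengths, areas and connectivity unchanged). Overall, the cross-section is a single solid region. Undo the 85° rotation: the query point maps to (4.676, 3.922) in the un-rotated model frame. The nearest boundary edge runs (4.60, 4.60)→(5.00, 3.99); distance from the point to it = 0.31 mm. The point is inside the cross-section, 0.31 mm from the nearest boundary — within the 1.2 mm shell band (2 × 0.6).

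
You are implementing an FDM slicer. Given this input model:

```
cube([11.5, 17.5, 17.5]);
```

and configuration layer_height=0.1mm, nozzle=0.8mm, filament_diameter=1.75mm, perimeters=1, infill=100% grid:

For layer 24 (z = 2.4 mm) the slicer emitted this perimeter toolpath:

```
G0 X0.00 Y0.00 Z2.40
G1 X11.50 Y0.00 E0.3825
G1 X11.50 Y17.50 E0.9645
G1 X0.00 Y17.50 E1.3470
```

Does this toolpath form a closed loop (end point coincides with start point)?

no

Start point (G0): (0.00, 0.00). End point (last G1): the path does not return to the start — open.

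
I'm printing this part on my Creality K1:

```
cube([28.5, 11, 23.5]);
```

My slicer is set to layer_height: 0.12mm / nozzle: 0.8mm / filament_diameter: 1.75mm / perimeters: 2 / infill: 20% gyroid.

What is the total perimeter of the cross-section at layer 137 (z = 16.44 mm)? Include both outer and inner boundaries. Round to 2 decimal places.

79.00 mm

At z = 16.44 mm: the cube is present — its section is the full 28.5×11 rectangle (perimeter 79.00 mm). Overall, the cross-section is a single solid region. Total boundary length (outer) = 79.00 mm.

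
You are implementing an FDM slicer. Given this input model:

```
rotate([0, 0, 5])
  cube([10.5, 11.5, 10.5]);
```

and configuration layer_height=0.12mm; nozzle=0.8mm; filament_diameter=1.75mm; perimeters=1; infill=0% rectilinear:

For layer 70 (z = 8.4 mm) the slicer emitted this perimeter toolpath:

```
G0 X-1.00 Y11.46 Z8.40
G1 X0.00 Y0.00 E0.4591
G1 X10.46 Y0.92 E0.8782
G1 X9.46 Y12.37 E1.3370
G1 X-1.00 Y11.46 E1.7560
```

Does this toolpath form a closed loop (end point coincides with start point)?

yes

Start point (G0): (-1.00, 11.46). End point (last G1): the path returns to the start — closed.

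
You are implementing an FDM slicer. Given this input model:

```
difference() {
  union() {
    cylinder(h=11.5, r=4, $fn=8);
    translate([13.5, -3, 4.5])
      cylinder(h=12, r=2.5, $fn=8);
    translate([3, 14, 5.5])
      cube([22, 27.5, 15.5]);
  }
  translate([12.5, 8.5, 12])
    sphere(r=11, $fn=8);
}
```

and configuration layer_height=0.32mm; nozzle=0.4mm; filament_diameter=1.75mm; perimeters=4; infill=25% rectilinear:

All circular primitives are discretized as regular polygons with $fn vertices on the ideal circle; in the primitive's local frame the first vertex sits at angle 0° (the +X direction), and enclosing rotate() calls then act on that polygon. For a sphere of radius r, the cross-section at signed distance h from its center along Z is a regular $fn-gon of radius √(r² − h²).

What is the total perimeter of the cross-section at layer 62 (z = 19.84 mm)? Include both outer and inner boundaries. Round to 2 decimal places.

At z = 19.84 mm: the cylinder is absent (z outside [0, 11.5]); the cylinder at (13.5, -3) does not reach this height (z outside [4.5, 16.5]); the cube at (3, 14) is present — its section is the full 22×27.5 rectangle (perimeter 99.00 mm); Merging all regions: only the 22×27.5 cube at (3, 14) is present, so the union is just that shape — boundary = 99.00 mm; the r=11 sphere at (12.5, 8.5) slices to a regular 8-gon of circumradius 7.716 (√(r²−h²) with h=7.84 from center) (perimeter = 2·8·7.716·sin(180°/8) = 47.24 mm); Taking the first minus the rest: starting from the result so far, the r=11 sphere at (12.5, 8.5) partially overlaps it — only the 11.85 mm² overlap (of its 168.39 mm²) is removed, clipping the outline — boundary = 99.88 mm. Overall, the cross-section is a single solid region. Total boundary length (outer) = 99.88 mm.

99.88 mm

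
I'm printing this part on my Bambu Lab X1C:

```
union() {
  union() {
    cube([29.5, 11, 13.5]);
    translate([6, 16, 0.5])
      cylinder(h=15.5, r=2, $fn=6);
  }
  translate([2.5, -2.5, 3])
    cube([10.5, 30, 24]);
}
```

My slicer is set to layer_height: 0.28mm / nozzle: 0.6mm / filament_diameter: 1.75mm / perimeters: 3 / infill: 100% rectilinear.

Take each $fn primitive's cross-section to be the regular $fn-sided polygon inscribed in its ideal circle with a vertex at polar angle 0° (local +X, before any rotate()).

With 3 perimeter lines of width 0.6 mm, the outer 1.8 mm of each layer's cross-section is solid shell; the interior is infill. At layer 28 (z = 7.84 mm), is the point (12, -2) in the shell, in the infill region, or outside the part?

shell

At z = 7.84 mm: the cube (footprint 29.5×11) is included at this height; the cylinder at (6, 16): section is a regular 6-gon, circumradius r=2; Taking the union: the 2 present regions are separate (no shared area or edge), so areas and boundary lengths simply add and each stays a separate island — 2 connected regions; the 10.5×30 cube at (2.5, -2.5) contributes its full rectangle; Combining (union): the regions partially overlap (shared area 125.89 mm²), so overlapping operands fuse into one piece — 1 connected region. Overall, the cross-section is a single solid region. The nearest boundary edge runs (13.00, -2.50)→(2.50, -2.50); distance from the point to it = 0.50 mm. The point is inside the cross-section, 0.50 mm from the nearest boundary — within the 1.8 mm shell band (3 × 0.6).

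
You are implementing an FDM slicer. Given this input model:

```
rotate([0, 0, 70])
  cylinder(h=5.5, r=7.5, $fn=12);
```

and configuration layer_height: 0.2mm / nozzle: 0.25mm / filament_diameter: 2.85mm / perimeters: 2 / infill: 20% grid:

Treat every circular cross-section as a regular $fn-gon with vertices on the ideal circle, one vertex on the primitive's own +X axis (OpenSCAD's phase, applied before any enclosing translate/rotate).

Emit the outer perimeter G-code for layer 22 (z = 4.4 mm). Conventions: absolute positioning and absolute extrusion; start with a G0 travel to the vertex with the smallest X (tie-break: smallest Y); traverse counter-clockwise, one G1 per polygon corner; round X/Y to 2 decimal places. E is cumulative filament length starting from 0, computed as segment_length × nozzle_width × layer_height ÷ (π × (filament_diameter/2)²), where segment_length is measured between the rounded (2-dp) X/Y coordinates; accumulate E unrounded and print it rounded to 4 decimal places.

G0 X-7.39 Y-1.30 Z4.40
G1 X-5.75 Y-4.82 E0.0304
G1 X-2.57 Y-7.05 E0.0609
G1 X1.30 Y-7.39 E0.0913
G1 X4.82 Y-5.75 E0.1218
G1 X7.05 Y-2.57 E0.1522
G1 X7.39 Y1.30 E0.1827
G1 X5.75 Y4.82 E0.2131
G1 X2.57 Y7.05 E0.2435
G1 X-1.30 Y7.39 E0.2740
G1 X-4.82 Y5.75 E0.3044
G1 X-7.05 Y2.57 E0.3349
G1 X-7.39 Y-1.30 E0.3653

At z = 4.4 mm: the r=7.5 cylinder gives a regular 12-gon of circumradius 7.5 (constant along its height); (whole slice rotated 70° about Z — lengths, areas and connectivity unchanged). The outline is a single polygon with 12 vertices. Extrusion per mm of travel: 0.25 × 0.2 / (π × 1.425²) = 0.007838. Accumulating E over each segment gives final E = 0.3653.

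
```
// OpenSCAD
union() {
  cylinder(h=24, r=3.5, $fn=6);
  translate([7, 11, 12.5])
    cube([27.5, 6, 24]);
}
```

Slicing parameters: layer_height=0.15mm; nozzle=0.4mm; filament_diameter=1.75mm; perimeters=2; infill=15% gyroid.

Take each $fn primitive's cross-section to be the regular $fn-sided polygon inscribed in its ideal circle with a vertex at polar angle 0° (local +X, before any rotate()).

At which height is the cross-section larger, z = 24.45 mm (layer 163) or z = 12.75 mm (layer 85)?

layer 85 (z = 12.75 mm)

Layer 163 (z = 24.45): the cylinder does not reach this height (z outside [0, 24]); the cube at (7, 11) (footprint 27.5×6) is included at this height (area 165.00 mm²); Taking the union: only the 27.5×6 cube at (7, 11) is present, so the union is just that shape — area = 165.00 mm². So its area = 165.00 mm². Layer 85 (z = 12.75): the cylinder: section is a regular 6-gon, circumradius r=3.5 (area = (6/2)·3.500²·sin(360°/6) = 31.83 mm²); the cube at (7, 11) is present — its section is the full 27.5×6 rectangle (area 165.00 mm²); Combining (union): the 2 present regions are separate (no shared area or edge), so areas and boundary lengths simply add and each stays a separate island — area = 196.83 mm². So its area = 196.83 mm². Layer 85 is larger (196.83 vs 165.00 mm²).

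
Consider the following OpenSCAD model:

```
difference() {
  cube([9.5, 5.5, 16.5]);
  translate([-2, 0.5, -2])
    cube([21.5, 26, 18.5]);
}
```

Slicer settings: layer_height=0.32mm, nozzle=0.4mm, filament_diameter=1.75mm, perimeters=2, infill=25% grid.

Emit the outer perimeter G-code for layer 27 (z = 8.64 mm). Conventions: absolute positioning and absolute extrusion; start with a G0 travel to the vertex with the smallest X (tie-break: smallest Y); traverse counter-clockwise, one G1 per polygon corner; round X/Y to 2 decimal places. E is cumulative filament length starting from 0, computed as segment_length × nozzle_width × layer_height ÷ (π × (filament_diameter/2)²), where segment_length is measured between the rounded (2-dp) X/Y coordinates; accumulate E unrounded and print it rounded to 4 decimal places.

G0 X0.00 Y0.00 Z8.64
G1 X9.50 Y0.00 E0.5056
G1 X9.50 Y0.50 E0.5322
G1 X0.00 Y0.50 E1.0377
G1 X0.00 Y0.00 E1.0643

At z = 8.64 mm: the cube is present — its section is the full 9.5×5.5 rectangle; the cube at (-2, 0.5) (footprint 21.5×26) is included at this height; Subtracting the remaining from the first: starting from the 9.5×5.5 cube, the 21.5×26 cube at (-2, 0.5) partially overlaps it — only the 47.50 mm² overlap (of its 559.00 mm²) is removed, clipping the outline — 1 connected region. The outline is a single polygon with 4 vertices. Extrusion per mm of travel: 0.4 × 0.32 / (π × 0.875²) = 0.053216. Accumulating E over each segment gives final E = 1.0643.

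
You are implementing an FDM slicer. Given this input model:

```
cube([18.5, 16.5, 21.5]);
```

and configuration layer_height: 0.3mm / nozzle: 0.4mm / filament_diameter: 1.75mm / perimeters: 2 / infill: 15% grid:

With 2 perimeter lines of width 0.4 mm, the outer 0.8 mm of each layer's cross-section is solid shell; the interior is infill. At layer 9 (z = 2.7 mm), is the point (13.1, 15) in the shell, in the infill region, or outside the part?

At z = 2.7 mm: the cube (footprint 18.5×16.5) is included at this height. Overall, the cross-section is a single solid region. The nearest boundary edge runs (18.50, 16.50)→(0.00, 16.50); distance from the point to it = 1.50 mm. The point is inside the cross-section and 1.50 mm from the nearest boundary — more than the 0.8 mm shell width (2 × 0.4), so it's in the infill interior.

infill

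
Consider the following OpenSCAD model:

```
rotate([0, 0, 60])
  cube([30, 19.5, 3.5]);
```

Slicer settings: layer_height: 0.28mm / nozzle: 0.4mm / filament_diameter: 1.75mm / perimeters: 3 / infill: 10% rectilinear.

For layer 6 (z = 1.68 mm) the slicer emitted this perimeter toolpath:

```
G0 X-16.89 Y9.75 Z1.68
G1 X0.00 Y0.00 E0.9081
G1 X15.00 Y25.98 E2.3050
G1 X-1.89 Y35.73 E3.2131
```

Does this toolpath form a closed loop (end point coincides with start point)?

Start point (G0): (-16.89, 9.75). End point (last G1): the path does not return to the start — open.

no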